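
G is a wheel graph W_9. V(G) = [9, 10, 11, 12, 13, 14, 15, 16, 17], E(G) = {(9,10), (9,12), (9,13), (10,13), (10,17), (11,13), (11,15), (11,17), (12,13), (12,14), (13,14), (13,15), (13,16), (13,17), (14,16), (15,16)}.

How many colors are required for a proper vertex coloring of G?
χ(G) = 3

Clique number ω(G) = 3 (lower bound: χ ≥ ω).
The clique on [9, 10, 13] has size 3, forcing χ ≥ 3, and the coloring below uses 3 colors, so χ(G) = 3.
A valid 3-coloring: color 1: [13]; color 2: [10, 11, 12, 16]; color 3: [9, 14, 15, 17].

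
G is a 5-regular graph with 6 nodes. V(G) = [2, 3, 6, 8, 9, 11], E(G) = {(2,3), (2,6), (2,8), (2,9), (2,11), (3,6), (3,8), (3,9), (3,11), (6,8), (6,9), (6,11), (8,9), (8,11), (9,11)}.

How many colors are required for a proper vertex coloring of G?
Clique number ω(G) = 6 (lower bound: χ ≥ ω).
The clique on [2, 3, 6, 8, 9, 11] has size 6, forcing χ ≥ 6, and the coloring below uses 6 colors, so χ(G) = 6.
A valid 6-coloring: color 1: [2]; color 2: [8]; color 3: [3]; color 4: [11]; color 5: [6]; color 6: [9].

χ(G) = 6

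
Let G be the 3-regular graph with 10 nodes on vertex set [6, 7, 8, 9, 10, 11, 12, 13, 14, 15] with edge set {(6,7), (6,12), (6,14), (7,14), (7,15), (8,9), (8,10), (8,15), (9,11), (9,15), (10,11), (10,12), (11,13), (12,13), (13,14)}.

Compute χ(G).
χ(G) = 3

Clique number ω(G) = 3 (lower bound: χ ≥ ω).
The clique on [6, 7, 14] has size 3, forcing χ ≥ 3, and the coloring below uses 3 colors, so χ(G) = 3.
A valid 3-coloring: color 1: [7, 8, 11, 12]; color 2: [6, 10, 13, 15]; color 3: [9, 14].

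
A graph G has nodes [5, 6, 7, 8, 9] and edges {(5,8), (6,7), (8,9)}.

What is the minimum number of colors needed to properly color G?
χ(G) = 2

Clique number ω(G) = 2 (lower bound: χ ≥ ω).
The graph is bipartite (no odd cycle), so 2 colors suffice: χ(G) = 2.
A valid 2-coloring: color 1: [6, 8]; color 2: [5, 7, 9].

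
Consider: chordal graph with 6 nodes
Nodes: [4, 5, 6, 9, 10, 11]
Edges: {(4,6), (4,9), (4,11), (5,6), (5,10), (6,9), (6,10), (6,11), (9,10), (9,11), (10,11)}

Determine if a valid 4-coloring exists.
Yes, G is 4-colorable

A valid 4-coloring: color 1: [6]; color 2: [5, 9]; color 3: [11]; color 4: [4, 10].
(χ(G) = 4 ≤ 4.)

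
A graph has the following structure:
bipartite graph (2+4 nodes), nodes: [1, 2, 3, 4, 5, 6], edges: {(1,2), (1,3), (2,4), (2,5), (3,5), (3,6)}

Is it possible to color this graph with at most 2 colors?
Yes, G is 2-colorable

A valid 2-coloring: color 1: [2, 3]; color 2: [1, 4, 5, 6].
(χ(G) = 2 ≤ 2.)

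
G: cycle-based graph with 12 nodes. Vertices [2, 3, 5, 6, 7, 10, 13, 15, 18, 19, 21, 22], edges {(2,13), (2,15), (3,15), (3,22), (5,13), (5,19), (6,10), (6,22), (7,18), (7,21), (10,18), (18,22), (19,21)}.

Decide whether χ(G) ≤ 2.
Yes, G is 2-colorable

A valid 2-coloring: color 1: [7, 10, 13, 15, 19, 22]; color 2: [2, 3, 5, 6, 18, 21].
(χ(G) = 2 ≤ 2.)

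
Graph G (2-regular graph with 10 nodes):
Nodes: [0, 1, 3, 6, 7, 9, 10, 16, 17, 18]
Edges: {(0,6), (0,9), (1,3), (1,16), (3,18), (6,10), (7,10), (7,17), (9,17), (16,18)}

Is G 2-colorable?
A valid 2-coloring: color 1: [0, 3, 10, 16, 17]; color 2: [1, 6, 7, 9, 18].
(χ(G) = 2 ≤ 2.)

Yes, G is 2-colorable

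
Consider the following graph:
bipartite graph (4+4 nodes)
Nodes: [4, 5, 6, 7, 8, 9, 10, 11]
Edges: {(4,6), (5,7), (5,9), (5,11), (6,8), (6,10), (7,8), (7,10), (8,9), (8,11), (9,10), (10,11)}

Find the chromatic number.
χ(G) = 2

Clique number ω(G) = 2 (lower bound: χ ≥ ω).
The graph is bipartite (no odd cycle), so 2 colors suffice: χ(G) = 2.
A valid 2-coloring: color 1: [4, 5, 8, 10]; color 2: [6, 7, 9, 11].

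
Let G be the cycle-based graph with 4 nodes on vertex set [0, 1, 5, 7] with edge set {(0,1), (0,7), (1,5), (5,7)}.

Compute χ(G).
χ(G) = 2

Clique number ω(G) = 2 (lower bound: χ ≥ ω).
The graph is bipartite (no odd cycle), so 2 colors suffice: χ(G) = 2.
A valid 2-coloring: color 1: [0, 5]; color 2: [1, 7].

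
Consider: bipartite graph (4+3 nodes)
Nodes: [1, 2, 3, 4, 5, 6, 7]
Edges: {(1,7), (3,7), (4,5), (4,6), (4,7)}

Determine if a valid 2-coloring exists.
A valid 2-coloring: color 1: [1, 2, 3, 4]; color 2: [5, 6, 7].
(χ(G) = 2 ≤ 2.)

Yes, G is 2-colorable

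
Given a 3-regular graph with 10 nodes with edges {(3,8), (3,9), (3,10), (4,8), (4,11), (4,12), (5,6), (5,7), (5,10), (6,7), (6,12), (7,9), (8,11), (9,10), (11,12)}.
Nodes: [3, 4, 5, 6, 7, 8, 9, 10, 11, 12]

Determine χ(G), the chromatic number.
Clique number ω(G) = 3 (lower bound: χ ≥ ω).
The clique on [3, 9, 10] has size 3, forcing χ ≥ 3, and the coloring below uses 3 colors, so χ(G) = 3.
A valid 3-coloring: color 1: [3, 7, 11]; color 2: [5, 8, 9, 12]; color 3: [4, 6, 10].

χ(G) = 3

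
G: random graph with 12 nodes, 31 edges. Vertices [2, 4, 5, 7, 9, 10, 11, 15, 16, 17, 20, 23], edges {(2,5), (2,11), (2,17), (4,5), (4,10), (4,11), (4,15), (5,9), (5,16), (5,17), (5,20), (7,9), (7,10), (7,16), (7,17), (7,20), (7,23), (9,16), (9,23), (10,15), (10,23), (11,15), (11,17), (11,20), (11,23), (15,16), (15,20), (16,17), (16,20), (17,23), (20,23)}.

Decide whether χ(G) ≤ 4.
Yes, G is 4-colorable

A valid 4-coloring: color 1: [5, 7, 11]; color 2: [2, 4, 16, 23]; color 3: [9, 15, 17]; color 4: [10, 20].
(χ(G) = 4 ≤ 4.)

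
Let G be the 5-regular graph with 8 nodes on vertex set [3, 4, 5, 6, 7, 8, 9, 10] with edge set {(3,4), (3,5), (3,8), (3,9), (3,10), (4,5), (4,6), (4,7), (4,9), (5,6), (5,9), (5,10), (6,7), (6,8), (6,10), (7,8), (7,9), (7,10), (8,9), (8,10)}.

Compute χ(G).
Clique number ω(G) = 4 (lower bound: χ ≥ ω).
The clique on [3, 4, 5, 9] has size 4, forcing χ ≥ 4, and the coloring below uses 4 colors, so χ(G) = 4.
A valid 4-coloring: color 1: [4, 8]; color 2: [5, 7]; color 3: [3, 6]; color 4: [9, 10].

χ(G) = 4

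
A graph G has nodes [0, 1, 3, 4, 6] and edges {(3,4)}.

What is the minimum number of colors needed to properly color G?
χ(G) = 2

Clique number ω(G) = 2 (lower bound: χ ≥ ω).
The graph is bipartite (no odd cycle), so 2 colors suffice: χ(G) = 2.
A valid 2-coloring: color 1: [0, 1, 3, 6]; color 2: [4].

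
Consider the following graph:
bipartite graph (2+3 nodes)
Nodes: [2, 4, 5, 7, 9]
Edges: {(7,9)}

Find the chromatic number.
Clique number ω(G) = 2 (lower bound: χ ≥ ω).
The graph is bipartite (no odd cycle), so 2 colors suffice: χ(G) = 2.
A valid 2-coloring: color 1: [2, 4, 5, 9]; color 2: [7].

χ(G) = 2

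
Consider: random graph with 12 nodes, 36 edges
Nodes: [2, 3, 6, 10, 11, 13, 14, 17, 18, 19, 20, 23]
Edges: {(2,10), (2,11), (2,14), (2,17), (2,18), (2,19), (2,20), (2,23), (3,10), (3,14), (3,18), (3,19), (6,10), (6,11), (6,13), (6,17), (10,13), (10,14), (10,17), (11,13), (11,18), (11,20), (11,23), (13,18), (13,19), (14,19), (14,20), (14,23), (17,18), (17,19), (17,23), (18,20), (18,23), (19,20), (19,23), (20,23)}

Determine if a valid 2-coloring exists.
No, G is not 2-colorable

The clique on vertices [2, 11, 18, 20, 23] has size 5 > 2, so it alone needs 5 colors.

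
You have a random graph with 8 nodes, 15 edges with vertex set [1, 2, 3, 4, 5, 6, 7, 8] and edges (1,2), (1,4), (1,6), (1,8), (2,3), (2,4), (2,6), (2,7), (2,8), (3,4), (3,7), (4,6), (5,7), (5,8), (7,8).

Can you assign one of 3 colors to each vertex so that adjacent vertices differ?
The clique on vertices [1, 2, 4, 6] has size 4 > 3, so it alone needs 4 colors.

No, G is not 3-colorable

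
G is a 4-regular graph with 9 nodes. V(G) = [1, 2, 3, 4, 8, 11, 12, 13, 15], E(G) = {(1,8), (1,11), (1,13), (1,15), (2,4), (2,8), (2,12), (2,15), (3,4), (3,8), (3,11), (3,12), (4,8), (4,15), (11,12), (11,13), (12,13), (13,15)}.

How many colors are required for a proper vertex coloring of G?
Clique number ω(G) = 3 (lower bound: χ ≥ ω).
The clique on [1, 11, 13] has size 3, forcing χ ≥ 3, and the coloring below uses 3 colors, so χ(G) = 3.
A valid 3-coloring: color 1: [2, 3, 13]; color 2: [8, 11, 15]; color 3: [1, 4, 12].

χ(G) = 3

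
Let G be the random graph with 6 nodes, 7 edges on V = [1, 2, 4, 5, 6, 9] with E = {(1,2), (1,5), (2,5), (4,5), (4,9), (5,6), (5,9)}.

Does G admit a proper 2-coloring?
No, G is not 2-colorable

The clique on vertices [1, 2, 5] has size 3 > 2, so it alone needs 3 colors.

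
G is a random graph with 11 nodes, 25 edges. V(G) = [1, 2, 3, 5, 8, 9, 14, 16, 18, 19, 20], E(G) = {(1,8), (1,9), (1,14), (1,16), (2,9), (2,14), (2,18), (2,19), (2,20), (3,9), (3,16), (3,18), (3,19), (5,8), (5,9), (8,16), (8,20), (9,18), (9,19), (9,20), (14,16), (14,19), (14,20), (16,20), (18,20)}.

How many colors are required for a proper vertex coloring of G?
Clique number ω(G) = 4 (lower bound: χ ≥ ω).
The clique on [2, 9, 18, 20] has size 4, forcing χ ≥ 4, and the coloring below uses 4 colors, so χ(G) = 4.
A valid 4-coloring: color 1: [8, 9, 14]; color 2: [1, 3, 5, 20]; color 3: [2, 16]; color 4: [18, 19].

χ(G) = 4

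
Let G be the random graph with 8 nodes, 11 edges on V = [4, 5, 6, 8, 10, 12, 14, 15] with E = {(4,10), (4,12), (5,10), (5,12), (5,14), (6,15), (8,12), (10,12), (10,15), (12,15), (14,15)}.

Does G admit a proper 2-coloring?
The clique on vertices [4, 10, 12] has size 3 > 2, so it alone needs 3 colors.

No, G is not 2-colorable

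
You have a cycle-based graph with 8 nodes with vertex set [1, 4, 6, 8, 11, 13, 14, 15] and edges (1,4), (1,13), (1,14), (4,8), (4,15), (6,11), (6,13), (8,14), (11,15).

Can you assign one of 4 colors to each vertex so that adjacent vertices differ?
A valid 4-coloring: color 1: [1, 6, 8, 15]; color 2: [4, 11, 13, 14].
(χ(G) = 2 ≤ 4.)

Yes, G is 4-colorable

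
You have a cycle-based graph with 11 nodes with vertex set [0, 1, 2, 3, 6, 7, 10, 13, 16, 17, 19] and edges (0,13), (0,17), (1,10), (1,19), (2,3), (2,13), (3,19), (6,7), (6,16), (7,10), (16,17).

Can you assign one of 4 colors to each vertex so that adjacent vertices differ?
A valid 4-coloring: color 1: [0, 1, 2, 7, 16]; color 2: [6, 10, 13, 17, 19]; color 3: [3].
(χ(G) = 3 ≤ 4.)

Yes, G is 4-colorable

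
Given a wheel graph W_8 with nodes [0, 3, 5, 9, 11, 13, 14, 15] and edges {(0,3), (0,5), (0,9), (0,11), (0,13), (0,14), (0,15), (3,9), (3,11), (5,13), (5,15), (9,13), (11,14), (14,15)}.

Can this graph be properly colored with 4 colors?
A valid 4-coloring: color 1: [0]; color 2: [3, 5, 14]; color 3: [11, 13, 15]; color 4: [9].
(χ(G) = 4 ≤ 4.)

Yes, G is 4-colorable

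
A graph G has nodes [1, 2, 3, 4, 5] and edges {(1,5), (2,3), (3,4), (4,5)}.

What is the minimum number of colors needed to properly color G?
χ(G) = 2

Clique number ω(G) = 2 (lower bound: χ ≥ ω).
The graph is bipartite (no odd cycle), so 2 colors suffice: χ(G) = 2.
A valid 2-coloring: color 1: [3, 5]; color 2: [1, 2, 4].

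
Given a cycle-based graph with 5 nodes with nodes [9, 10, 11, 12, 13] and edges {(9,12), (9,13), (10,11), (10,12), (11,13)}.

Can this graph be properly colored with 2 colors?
Odd cycle [13, 11, 10, 12, 9] needs 3 colors (χ ≥ 3).
Hence χ(G) ≥ 3 > 2, so no proper 2-coloring exists.

No, G is not 2-colorable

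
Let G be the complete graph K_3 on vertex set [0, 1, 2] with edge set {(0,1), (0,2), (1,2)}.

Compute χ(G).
Clique number ω(G) = 3 (lower bound: χ ≥ ω).
The clique on [0, 1, 2] has size 3, forcing χ ≥ 3, and the coloring below uses 3 colors, so χ(G) = 3.
A valid 3-coloring: color 1: [0]; color 2: [2]; color 3: [1].

χ(G) = 3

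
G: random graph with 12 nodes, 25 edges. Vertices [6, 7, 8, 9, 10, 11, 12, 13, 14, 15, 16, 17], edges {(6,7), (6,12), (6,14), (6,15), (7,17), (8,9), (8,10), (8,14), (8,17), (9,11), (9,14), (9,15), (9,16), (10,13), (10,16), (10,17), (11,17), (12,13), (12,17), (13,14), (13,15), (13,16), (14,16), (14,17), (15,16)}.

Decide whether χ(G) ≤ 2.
No, G is not 2-colorable

The clique on vertices [10, 13, 16] has size 3 > 2, so it alone needs 3 colors.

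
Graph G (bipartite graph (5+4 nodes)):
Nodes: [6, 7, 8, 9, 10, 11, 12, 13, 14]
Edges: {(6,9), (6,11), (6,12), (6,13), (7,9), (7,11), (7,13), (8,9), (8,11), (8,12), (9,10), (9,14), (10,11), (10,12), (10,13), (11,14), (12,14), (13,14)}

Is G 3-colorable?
A valid 3-coloring: color 1: [9, 11, 12, 13]; color 2: [6, 7, 8, 10, 14].
(χ(G) = 2 ≤ 3.)

Yes, G is 3-colorable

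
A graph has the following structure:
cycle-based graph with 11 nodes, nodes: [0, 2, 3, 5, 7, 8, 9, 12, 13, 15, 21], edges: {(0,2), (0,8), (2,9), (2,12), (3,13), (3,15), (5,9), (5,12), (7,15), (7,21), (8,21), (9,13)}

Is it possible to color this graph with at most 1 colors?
Edge (0,2) forces its endpoints to differ, so 1 color is not enough.

No, G is not 1-colorable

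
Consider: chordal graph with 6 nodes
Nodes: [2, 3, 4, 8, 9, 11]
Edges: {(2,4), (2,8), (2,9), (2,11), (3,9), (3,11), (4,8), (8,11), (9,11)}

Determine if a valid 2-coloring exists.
No, G is not 2-colorable

The clique on vertices [2, 8, 11] has size 3 > 2, so it alone needs 3 colors.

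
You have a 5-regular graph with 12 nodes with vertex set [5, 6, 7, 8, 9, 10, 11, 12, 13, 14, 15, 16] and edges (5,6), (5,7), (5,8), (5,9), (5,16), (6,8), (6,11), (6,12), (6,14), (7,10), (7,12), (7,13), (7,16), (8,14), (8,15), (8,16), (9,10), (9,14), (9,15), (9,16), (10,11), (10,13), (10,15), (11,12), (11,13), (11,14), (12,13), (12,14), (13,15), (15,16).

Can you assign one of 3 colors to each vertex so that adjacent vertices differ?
No, G is not 3-colorable

The clique on vertices [6, 11, 12, 14] has size 4 > 3, so it alone needs 4 colors.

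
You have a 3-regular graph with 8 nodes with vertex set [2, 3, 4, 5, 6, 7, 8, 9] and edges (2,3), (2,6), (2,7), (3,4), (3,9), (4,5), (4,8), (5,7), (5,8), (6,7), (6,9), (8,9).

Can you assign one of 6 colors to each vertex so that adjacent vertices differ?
Yes, G is 6-colorable

A valid 6-coloring: color 1: [3, 5, 6]; color 2: [7, 8]; color 3: [2, 4, 9].
(χ(G) = 3 ≤ 6.)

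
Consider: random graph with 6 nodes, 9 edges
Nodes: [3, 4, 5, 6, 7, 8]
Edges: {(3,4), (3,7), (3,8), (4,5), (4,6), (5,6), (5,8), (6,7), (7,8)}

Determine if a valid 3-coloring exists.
Yes, G is 3-colorable

A valid 3-coloring: color 1: [3, 5]; color 2: [4, 7]; color 3: [6, 8].
(χ(G) = 3 ≤ 3.)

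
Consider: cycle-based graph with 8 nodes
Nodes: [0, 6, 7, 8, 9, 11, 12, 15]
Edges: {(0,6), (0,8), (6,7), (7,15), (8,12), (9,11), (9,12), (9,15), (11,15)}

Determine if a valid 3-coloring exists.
Yes, G is 3-colorable

A valid 3-coloring: color 1: [0, 12, 15]; color 2: [7, 8, 9]; color 3: [6, 11].
(χ(G) = 3 ≤ 3.)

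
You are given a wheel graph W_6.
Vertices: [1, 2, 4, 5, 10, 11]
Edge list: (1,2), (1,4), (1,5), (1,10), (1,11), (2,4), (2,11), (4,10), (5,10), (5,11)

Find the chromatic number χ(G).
χ(G) = 4

Clique number ω(G) = 3 (lower bound: χ ≥ ω).
Odd cycle [10, 5, 11, 2, 4] needs 3 colors (χ ≥ 3).
Vertex 1 is adjacent to every vertex of [2, 4, 5, 10, 11], which already need 3 colors among themselves, so 1 needs a new color (χ ≥ 4).
The coloring below uses 4 colors, so χ(G) = 4.
A valid 4-coloring: color 1: [1]; color 2: [2, 10]; color 3: [4, 5]; color 4: [11].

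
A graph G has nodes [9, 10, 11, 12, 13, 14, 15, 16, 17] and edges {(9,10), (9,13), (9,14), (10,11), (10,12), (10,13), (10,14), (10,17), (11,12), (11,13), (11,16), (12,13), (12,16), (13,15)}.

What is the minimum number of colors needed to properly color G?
Clique number ω(G) = 4 (lower bound: χ ≥ ω).
The clique on [10, 11, 12, 13] has size 4, forcing χ ≥ 4, and the coloring below uses 4 colors, so χ(G) = 4.
A valid 4-coloring: color 1: [10, 15, 16]; color 2: [13, 14, 17]; color 3: [9, 12]; color 4: [11].

χ(G) = 4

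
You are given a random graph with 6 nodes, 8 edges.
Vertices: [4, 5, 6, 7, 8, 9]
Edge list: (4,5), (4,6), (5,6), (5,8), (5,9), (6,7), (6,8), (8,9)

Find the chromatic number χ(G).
Clique number ω(G) = 3 (lower bound: χ ≥ ω).
The clique on [5, 8, 9] has size 3, forcing χ ≥ 3, and the coloring below uses 3 colors, so χ(G) = 3.
A valid 3-coloring: color 1: [6, 9]; color 2: [5, 7]; color 3: [4, 8].

χ(G) = 3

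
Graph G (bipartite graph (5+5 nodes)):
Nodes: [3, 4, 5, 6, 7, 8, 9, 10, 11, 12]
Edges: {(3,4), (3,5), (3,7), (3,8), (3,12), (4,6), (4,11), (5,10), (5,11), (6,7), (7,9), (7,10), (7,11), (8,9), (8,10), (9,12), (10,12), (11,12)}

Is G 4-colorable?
A valid 4-coloring: color 1: [3, 6, 9, 10, 11]; color 2: [4, 5, 7, 8, 12].
(χ(G) = 2 ≤ 4.)

Yes, G is 4-colorable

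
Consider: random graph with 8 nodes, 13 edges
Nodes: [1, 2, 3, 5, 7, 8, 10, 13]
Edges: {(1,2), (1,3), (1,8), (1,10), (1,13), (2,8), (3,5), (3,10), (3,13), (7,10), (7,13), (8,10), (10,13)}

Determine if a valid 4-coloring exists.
A valid 4-coloring: color 1: [2, 5, 10]; color 2: [1, 7]; color 3: [3, 8]; color 4: [13].
(χ(G) = 4 ≤ 4.)

Yes, G is 4-colorable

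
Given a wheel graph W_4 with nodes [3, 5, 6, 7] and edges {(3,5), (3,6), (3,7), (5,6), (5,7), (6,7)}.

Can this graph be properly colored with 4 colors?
Yes, G is 4-colorable

A valid 4-coloring: color 1: [3]; color 2: [7]; color 3: [5]; color 4: [6].
(χ(G) = 4 ≤ 4.)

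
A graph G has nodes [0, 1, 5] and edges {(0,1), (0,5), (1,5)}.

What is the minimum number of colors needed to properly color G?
χ(G) = 3

Clique number ω(G) = 3 (lower bound: χ ≥ ω).
The clique on [0, 1, 5] has size 3, forcing χ ≥ 3, and the coloring below uses 3 colors, so χ(G) = 3.
A valid 3-coloring: color 1: [5]; color 2: [0]; color 3: [1].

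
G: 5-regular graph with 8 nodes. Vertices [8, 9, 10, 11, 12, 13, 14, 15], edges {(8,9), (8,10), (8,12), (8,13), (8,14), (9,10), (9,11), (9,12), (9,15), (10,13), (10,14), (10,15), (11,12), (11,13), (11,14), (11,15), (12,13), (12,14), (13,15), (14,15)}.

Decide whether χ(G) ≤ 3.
Odd cycle [8, 10, 15, 11, 12] needs 3 colors (χ ≥ 3).
Vertex 9 is adjacent to every vertex of [8, 10, 11, 12, 15], which already need 3 colors among themselves, so 9 needs a new color (χ ≥ 4).
Hence χ(G) ≥ 4 > 3, so no proper 3-coloring exists.

No, G is not 3-colorable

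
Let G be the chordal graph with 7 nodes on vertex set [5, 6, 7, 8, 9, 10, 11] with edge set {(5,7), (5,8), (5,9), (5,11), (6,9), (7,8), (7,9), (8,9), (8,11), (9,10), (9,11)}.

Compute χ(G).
Clique number ω(G) = 4 (lower bound: χ ≥ ω).
The clique on [5, 8, 9, 11] has size 4, forcing χ ≥ 4, and the coloring below uses 4 colors, so χ(G) = 4.
A valid 4-coloring: color 1: [9]; color 2: [6, 8, 10]; color 3: [5]; color 4: [7, 11].

χ(G) = 4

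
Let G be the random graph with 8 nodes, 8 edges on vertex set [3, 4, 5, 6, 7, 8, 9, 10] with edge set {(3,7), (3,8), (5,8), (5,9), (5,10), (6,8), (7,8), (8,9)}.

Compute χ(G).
χ(G) = 3

Clique number ω(G) = 3 (lower bound: χ ≥ ω).
The clique on [5, 8, 9] has size 3, forcing χ ≥ 3, and the coloring below uses 3 colors, so χ(G) = 3.
A valid 3-coloring: color 1: [4, 8, 10]; color 2: [5, 6, 7]; color 3: [3, 9].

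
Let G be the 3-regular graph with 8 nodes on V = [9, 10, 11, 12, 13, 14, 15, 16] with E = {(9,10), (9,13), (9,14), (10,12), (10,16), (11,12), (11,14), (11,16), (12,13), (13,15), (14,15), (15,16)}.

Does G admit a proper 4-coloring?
A valid 4-coloring: color 1: [9, 12, 16]; color 2: [10, 13, 14]; color 3: [11, 15].
(χ(G) = 3 ≤ 4.)

Yes, G is 4-colorable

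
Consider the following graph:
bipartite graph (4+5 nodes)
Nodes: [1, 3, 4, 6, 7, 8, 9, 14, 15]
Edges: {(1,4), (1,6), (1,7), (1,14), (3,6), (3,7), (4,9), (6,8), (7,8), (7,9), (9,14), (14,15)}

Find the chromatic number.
Clique number ω(G) = 2 (lower bound: χ ≥ ω).
The graph is bipartite (no odd cycle), so 2 colors suffice: χ(G) = 2.
A valid 2-coloring: color 1: [4, 6, 7, 14]; color 2: [1, 3, 8, 9, 15].

χ(G) = 2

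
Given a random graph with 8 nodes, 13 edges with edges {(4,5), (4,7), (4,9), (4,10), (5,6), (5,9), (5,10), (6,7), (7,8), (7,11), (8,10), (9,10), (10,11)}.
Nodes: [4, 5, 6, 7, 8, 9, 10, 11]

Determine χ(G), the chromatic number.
Clique number ω(G) = 4 (lower bound: χ ≥ ω).
The clique on [4, 5, 9, 10] has size 4, forcing χ ≥ 4, and the coloring below uses 4 colors, so χ(G) = 4.
A valid 4-coloring: color 1: [7, 10]; color 2: [4, 6, 8, 11]; color 3: [5]; color 4: [9].

χ(G) = 4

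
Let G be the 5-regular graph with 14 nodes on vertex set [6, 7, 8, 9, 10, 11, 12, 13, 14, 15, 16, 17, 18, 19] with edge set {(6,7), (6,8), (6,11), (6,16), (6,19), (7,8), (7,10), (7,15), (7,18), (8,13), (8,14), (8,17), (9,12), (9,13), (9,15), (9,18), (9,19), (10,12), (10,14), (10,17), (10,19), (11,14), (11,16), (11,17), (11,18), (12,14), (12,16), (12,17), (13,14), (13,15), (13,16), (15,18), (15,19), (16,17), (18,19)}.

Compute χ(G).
χ(G) = 4

Clique number ω(G) = 4 (lower bound: χ ≥ ω).
The clique on [9, 15, 18, 19] has size 4, forcing χ ≥ 4, and the coloring below uses 4 colors, so χ(G) = 4.
A valid 4-coloring: color 1: [8, 9, 10, 16]; color 2: [7, 13, 17, 19]; color 3: [11, 12, 15]; color 4: [6, 14, 18].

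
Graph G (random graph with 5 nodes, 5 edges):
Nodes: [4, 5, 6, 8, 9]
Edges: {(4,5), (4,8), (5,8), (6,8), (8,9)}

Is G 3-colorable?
A valid 3-coloring: color 1: [8]; color 2: [5, 6, 9]; color 3: [4].
(χ(G) = 3 ≤ 3.)

Yes, G is 3-colorable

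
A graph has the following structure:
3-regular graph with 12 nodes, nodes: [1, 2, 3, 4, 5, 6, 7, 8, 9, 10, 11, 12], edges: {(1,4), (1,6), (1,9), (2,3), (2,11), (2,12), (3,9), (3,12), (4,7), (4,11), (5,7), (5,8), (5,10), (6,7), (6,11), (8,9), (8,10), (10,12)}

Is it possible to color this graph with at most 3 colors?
A valid 3-coloring: color 1: [1, 3, 7, 10, 11]; color 2: [4, 5, 6, 9, 12]; color 3: [2, 8].
(χ(G) = 3 ≤ 3.)

Yes, G is 3-colorable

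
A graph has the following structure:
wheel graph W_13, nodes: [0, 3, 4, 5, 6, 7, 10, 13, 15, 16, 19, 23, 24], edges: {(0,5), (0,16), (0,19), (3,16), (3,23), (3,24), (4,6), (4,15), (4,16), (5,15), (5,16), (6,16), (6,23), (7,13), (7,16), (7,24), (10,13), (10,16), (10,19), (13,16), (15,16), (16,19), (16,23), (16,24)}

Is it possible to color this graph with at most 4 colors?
A valid 4-coloring: color 1: [16]; color 2: [4, 5, 13, 19, 23, 24]; color 3: [0, 3, 6, 7, 10, 15].
(χ(G) = 3 ≤ 4.)

Yes, G is 4-colorable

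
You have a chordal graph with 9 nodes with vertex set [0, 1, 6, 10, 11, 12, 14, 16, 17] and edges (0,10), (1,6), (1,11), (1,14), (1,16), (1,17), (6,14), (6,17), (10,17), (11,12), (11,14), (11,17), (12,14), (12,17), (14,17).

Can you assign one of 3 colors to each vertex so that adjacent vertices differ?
No, G is not 3-colorable

The clique on vertices [1, 11, 14, 17] has size 4 > 3, so it alone needs 4 colors.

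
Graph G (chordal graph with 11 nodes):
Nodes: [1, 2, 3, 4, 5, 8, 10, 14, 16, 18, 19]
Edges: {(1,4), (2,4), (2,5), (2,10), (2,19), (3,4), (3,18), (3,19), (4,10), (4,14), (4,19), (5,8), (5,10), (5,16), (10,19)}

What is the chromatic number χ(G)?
Clique number ω(G) = 4 (lower bound: χ ≥ ω).
The clique on [2, 4, 10, 19] has size 4, forcing χ ≥ 4, and the coloring below uses 4 colors, so χ(G) = 4.
A valid 4-coloring: color 1: [4, 5, 18]; color 2: [1, 3, 8, 10, 14, 16]; color 3: [19]; color 4: [2].

χ(G) = 4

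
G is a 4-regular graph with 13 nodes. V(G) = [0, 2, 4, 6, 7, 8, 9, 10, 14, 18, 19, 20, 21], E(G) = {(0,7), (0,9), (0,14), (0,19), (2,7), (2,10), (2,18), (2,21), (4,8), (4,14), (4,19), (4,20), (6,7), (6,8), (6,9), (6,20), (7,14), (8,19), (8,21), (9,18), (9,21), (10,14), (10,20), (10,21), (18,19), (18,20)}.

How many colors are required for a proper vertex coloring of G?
χ(G) = 3

Clique number ω(G) = 3 (lower bound: χ ≥ ω).
The clique on [0, 7, 14] has size 3, forcing χ ≥ 3, and the coloring below uses 3 colors, so χ(G) = 3.
A valid 3-coloring: color 1: [0, 4, 6, 18, 21]; color 2: [2, 9, 14, 19, 20]; color 3: [7, 8, 10].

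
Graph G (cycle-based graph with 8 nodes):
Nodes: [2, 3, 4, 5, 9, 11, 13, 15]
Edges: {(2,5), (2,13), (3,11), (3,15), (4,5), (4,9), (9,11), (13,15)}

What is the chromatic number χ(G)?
Clique number ω(G) = 2 (lower bound: χ ≥ ω).
The graph is bipartite (no odd cycle), so 2 colors suffice: χ(G) = 2.
A valid 2-coloring: color 1: [3, 5, 9, 13]; color 2: [2, 4, 11, 15].

χ(G) = 2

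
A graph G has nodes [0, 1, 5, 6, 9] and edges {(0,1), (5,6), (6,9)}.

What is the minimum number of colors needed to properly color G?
χ(G) = 2

Clique number ω(G) = 2 (lower bound: χ ≥ ω).
The graph is bipartite (no odd cycle), so 2 colors suffice: χ(G) = 2.
A valid 2-coloring: color 1: [0, 6]; color 2: [1, 5, 9].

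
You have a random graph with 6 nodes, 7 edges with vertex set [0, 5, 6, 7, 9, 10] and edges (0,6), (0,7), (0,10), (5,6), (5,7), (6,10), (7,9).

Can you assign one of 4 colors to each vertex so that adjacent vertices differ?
Yes, G is 4-colorable

A valid 4-coloring: color 1: [0, 5, 9]; color 2: [6, 7]; color 3: [10].
(χ(G) = 3 ≤ 4.)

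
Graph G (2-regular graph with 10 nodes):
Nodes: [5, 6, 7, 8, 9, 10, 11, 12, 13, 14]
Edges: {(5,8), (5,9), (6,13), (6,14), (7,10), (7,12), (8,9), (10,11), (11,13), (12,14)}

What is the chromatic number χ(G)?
Clique number ω(G) = 3 (lower bound: χ ≥ ω).
The clique on [5, 8, 9] has size 3, forcing χ ≥ 3, and the coloring below uses 3 colors, so χ(G) = 3.
A valid 3-coloring: color 1: [7, 9, 13, 14]; color 2: [5, 6, 11, 12]; color 3: [8, 10].

χ(G) = 3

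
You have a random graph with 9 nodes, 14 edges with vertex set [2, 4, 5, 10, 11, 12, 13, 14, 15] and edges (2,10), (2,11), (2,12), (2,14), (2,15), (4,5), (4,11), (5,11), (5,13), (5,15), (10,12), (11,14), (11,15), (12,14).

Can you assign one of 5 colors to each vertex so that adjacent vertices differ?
A valid 5-coloring: color 1: [2, 5]; color 2: [11, 12, 13]; color 3: [4, 10, 14, 15].
(χ(G) = 3 ≤ 5.)

Yes, G is 5-colorable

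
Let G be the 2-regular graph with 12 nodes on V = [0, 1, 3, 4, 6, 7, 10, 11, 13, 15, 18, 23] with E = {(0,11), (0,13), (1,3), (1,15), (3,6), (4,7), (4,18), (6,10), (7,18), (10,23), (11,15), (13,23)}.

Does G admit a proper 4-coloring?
A valid 4-coloring: color 1: [1, 6, 7, 11, 23]; color 2: [0, 3, 4, 10, 15]; color 3: [13, 18].
(χ(G) = 3 ≤ 4.)

Yes, G is 4-colorable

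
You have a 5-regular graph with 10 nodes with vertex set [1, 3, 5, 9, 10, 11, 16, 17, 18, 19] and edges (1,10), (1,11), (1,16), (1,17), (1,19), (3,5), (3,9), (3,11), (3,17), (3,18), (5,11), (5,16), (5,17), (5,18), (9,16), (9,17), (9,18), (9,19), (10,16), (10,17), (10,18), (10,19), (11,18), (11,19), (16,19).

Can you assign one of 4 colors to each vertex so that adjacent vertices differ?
A valid 4-coloring: color 1: [1, 3]; color 2: [5, 19]; color 3: [16, 17, 18]; color 4: [9, 10, 11].
(χ(G) = 4 ≤ 4.)

Yes, G is 4-colorable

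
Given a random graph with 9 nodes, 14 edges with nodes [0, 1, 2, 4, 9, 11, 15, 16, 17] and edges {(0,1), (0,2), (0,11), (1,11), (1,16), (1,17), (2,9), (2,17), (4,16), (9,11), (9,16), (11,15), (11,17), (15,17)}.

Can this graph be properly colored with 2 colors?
The clique on vertices [0, 1, 11] has size 3 > 2, so it alone needs 3 colors.

No, G is not 2-colorable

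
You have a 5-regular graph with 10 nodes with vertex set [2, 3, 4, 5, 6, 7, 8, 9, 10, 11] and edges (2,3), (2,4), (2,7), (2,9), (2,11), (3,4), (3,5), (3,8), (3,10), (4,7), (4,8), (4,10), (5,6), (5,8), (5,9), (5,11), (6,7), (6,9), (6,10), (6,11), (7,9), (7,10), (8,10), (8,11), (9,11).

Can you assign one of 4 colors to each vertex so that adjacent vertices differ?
Yes, G is 4-colorable

A valid 4-coloring: color 1: [3, 7, 11]; color 2: [2, 5, 10]; color 3: [4, 9]; color 4: [6, 8].
(χ(G) = 4 ≤ 4.)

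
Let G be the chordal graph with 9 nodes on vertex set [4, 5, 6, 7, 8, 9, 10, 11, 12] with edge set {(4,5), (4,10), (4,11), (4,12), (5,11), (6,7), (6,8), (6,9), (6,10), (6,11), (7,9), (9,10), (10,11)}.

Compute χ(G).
χ(G) = 3

Clique number ω(G) = 3 (lower bound: χ ≥ ω).
The clique on [4, 10, 11] has size 3, forcing χ ≥ 3, and the coloring below uses 3 colors, so χ(G) = 3.
A valid 3-coloring: color 1: [4, 6]; color 2: [8, 9, 11, 12]; color 3: [5, 7, 10].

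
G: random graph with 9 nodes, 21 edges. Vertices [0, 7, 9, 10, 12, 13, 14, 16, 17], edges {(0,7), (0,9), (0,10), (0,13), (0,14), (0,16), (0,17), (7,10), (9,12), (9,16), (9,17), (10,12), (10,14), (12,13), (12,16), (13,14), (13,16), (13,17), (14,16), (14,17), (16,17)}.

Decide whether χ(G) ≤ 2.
The clique on vertices [0, 13, 14, 16, 17] has size 5 > 2, so it alone needs 5 colors.

No, G is not 2-colorable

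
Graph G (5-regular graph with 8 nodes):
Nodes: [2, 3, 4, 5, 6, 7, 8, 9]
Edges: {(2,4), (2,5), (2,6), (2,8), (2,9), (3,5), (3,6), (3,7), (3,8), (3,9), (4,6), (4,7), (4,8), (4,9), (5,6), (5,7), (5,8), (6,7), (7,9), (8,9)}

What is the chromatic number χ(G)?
χ(G) = 4

Clique number ω(G) = 4 (lower bound: χ ≥ ω).
The clique on [2, 4, 8, 9] has size 4, forcing χ ≥ 4, and the coloring below uses 4 colors, so χ(G) = 4.
A valid 4-coloring: color 1: [6, 8]; color 2: [3, 4]; color 3: [2, 7]; color 4: [5, 9].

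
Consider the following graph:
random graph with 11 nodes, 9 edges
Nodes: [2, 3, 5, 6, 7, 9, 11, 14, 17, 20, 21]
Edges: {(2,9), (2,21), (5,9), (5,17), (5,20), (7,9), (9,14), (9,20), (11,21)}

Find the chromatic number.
χ(G) = 3

Clique number ω(G) = 3 (lower bound: χ ≥ ω).
The clique on [5, 9, 20] has size 3, forcing χ ≥ 3, and the coloring below uses 3 colors, so χ(G) = 3.
A valid 3-coloring: color 1: [3, 6, 9, 17, 21]; color 2: [2, 5, 7, 11, 14]; color 3: [20].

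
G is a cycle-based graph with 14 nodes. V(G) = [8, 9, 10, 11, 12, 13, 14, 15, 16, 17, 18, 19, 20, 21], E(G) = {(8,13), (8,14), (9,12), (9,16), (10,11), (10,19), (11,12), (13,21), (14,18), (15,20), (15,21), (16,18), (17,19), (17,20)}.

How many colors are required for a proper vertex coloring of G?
χ(G) = 2

Clique number ω(G) = 2 (lower bound: χ ≥ ω).
The graph is bipartite (no odd cycle), so 2 colors suffice: χ(G) = 2.
A valid 2-coloring: color 1: [8, 9, 11, 18, 19, 20, 21]; color 2: [10, 12, 13, 14, 15, 16, 17].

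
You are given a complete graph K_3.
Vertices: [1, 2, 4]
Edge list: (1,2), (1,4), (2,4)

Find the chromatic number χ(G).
Clique number ω(G) = 3 (lower bound: χ ≥ ω).
The clique on [1, 2, 4] has size 3, forcing χ ≥ 3, and the coloring below uses 3 colors, so χ(G) = 3.
A valid 3-coloring: color 1: [2]; color 2: [4]; color 3: [1].

χ(G) = 3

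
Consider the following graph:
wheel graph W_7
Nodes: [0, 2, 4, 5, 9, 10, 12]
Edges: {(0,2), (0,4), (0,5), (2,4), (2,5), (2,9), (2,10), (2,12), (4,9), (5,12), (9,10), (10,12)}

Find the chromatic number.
χ(G) = 3

Clique number ω(G) = 3 (lower bound: χ ≥ ω).
The clique on [0, 2, 4] has size 3, forcing χ ≥ 3, and the coloring below uses 3 colors, so χ(G) = 3.
A valid 3-coloring: color 1: [2]; color 2: [0, 9, 12]; color 3: [4, 5, 10].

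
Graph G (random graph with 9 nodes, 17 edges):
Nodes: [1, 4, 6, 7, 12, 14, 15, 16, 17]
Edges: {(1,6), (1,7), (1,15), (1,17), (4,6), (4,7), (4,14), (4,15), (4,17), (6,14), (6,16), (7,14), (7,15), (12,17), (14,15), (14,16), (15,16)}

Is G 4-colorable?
Yes, G is 4-colorable

A valid 4-coloring: color 1: [1, 4, 12, 16]; color 2: [14, 17]; color 3: [6, 15]; color 4: [7].
(χ(G) = 4 ≤ 4.)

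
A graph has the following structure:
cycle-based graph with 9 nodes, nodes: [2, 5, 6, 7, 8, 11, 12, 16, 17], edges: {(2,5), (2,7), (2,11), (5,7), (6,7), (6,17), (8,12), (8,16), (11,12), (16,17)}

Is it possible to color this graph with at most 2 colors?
No, G is not 2-colorable

The clique on vertices [2, 5, 7] has size 3 > 2, so it alone needs 3 colors.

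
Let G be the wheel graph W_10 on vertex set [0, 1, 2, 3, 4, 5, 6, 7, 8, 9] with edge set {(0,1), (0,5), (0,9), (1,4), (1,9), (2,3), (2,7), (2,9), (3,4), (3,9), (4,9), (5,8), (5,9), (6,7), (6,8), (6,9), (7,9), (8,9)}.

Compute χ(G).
Clique number ω(G) = 3 (lower bound: χ ≥ ω).
Odd cycle [1, 0, 5, 8, 6, 7, 2, 3, 4] needs 3 colors (χ ≥ 3).
Vertex 9 is adjacent to every vertex of [0, 1, 2, 3, 4, 5, 6, 7, 8], which already need 3 colors among themselves, so 9 needs a new color (χ ≥ 4).
The coloring below uses 4 colors, so χ(G) = 4.
A valid 4-coloring: color 1: [9]; color 2: [1, 3, 5, 6]; color 3: [0, 4, 7, 8]; color 4: [2].

χ(G) = 4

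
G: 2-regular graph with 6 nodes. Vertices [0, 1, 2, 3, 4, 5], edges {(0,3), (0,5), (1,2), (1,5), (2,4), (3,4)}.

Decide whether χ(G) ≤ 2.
A valid 2-coloring: color 1: [2, 3, 5]; color 2: [0, 1, 4].
(χ(G) = 2 ≤ 2.)

Yes, G is 2-colorable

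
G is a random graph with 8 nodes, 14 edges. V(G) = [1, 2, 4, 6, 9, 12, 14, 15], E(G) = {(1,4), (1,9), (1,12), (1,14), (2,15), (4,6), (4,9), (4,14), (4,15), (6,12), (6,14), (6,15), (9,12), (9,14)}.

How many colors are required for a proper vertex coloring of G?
Clique number ω(G) = 4 (lower bound: χ ≥ ω).
The clique on [1, 4, 9, 14] has size 4, forcing χ ≥ 4, and the coloring below uses 4 colors, so χ(G) = 4.
A valid 4-coloring: color 1: [2, 4, 12]; color 2: [1, 6]; color 3: [14, 15]; color 4: [9].

χ(G) = 4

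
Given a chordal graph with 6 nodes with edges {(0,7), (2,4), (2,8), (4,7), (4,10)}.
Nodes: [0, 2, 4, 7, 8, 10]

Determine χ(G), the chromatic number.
Clique number ω(G) = 2 (lower bound: χ ≥ ω).
The graph is bipartite (no odd cycle), so 2 colors suffice: χ(G) = 2.
A valid 2-coloring: color 1: [0, 4, 8]; color 2: [2, 7, 10].

χ(G) = 2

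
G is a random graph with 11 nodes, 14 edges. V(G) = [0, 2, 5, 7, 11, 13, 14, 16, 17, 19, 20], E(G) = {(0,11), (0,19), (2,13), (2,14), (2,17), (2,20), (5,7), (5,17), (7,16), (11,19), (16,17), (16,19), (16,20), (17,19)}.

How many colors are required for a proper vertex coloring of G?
χ(G) = 3

Clique number ω(G) = 3 (lower bound: χ ≥ ω).
The clique on [0, 11, 19] has size 3, forcing χ ≥ 3, and the coloring below uses 3 colors, so χ(G) = 3.
A valid 3-coloring: color 1: [2, 7, 19]; color 2: [11, 13, 14, 17, 20]; color 3: [0, 5, 16].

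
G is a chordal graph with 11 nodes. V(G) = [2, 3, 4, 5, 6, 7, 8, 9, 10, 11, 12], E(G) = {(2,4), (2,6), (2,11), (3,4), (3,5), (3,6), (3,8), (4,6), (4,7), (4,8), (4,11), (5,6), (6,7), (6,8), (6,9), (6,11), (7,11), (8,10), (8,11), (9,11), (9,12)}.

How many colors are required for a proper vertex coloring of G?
Clique number ω(G) = 4 (lower bound: χ ≥ ω).
The clique on [4, 6, 8, 11] has size 4, forcing χ ≥ 4, and the coloring below uses 4 colors, so χ(G) = 4.
A valid 4-coloring: color 1: [6, 10, 12]; color 2: [4, 5, 9]; color 3: [3, 11]; color 4: [2, 7, 8].

χ(G) = 4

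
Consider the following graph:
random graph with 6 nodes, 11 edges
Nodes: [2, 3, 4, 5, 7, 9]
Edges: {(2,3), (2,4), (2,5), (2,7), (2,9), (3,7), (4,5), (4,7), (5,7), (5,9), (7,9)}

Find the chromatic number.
χ(G) = 4

Clique number ω(G) = 4 (lower bound: χ ≥ ω).
The clique on [2, 5, 7, 9] has size 4, forcing χ ≥ 4, and the coloring below uses 4 colors, so χ(G) = 4.
A valid 4-coloring: color 1: [2]; color 2: [7]; color 3: [3, 5]; color 4: [4, 9].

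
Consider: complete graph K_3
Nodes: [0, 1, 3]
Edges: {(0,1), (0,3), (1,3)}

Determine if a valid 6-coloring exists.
Yes, G is 6-colorable

A valid 6-coloring: color 1: [1]; color 2: [0]; color 3: [3].
(χ(G) = 3 ≤ 6.)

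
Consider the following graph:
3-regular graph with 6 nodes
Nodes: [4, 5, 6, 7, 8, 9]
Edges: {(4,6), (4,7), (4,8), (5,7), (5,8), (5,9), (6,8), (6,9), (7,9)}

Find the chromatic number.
χ(G) = 3

Clique number ω(G) = 3 (lower bound: χ ≥ ω).
The clique on [5, 7, 9] has size 3, forcing χ ≥ 3, and the coloring below uses 3 colors, so χ(G) = 3.
A valid 3-coloring: color 1: [4, 5]; color 2: [6, 7]; color 3: [8, 9].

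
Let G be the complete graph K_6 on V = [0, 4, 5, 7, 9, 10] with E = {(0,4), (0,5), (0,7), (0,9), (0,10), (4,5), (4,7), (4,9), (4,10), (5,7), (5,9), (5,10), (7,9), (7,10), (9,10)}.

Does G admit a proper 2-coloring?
The clique on vertices [0, 4, 5, 7, 9, 10] has size 6 > 2, so it alone needs 6 colors.

No, G is not 2-colorable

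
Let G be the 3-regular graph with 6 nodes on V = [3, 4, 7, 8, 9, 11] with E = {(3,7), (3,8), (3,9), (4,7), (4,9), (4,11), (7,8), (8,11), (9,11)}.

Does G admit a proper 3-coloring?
Yes, G is 3-colorable

A valid 3-coloring: color 1: [7, 11]; color 2: [8, 9]; color 3: [3, 4].
(χ(G) = 3 ≤ 3.)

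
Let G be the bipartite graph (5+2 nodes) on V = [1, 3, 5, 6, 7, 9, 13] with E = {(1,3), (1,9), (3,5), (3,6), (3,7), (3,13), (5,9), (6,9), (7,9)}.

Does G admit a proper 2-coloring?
Yes, G is 2-colorable

A valid 2-coloring: color 1: [3, 9]; color 2: [1, 5, 6, 7, 13].
(χ(G) = 2 ≤ 2.)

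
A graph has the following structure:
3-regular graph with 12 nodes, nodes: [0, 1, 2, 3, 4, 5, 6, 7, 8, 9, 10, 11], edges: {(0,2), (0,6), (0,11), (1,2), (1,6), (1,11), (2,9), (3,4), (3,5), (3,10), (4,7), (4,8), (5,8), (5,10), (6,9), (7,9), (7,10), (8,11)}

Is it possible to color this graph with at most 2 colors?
The clique on vertices [3, 5, 10] has size 3 > 2, so it alone needs 3 colors.

No, G is not 2-colorable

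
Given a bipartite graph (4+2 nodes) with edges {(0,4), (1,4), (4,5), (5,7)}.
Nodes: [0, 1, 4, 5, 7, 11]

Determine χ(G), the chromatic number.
χ(G) = 2

Clique number ω(G) = 2 (lower bound: χ ≥ ω).
The graph is bipartite (no odd cycle), so 2 colors suffice: χ(G) = 2.
A valid 2-coloring: color 1: [4, 7, 11]; color 2: [0, 1, 5].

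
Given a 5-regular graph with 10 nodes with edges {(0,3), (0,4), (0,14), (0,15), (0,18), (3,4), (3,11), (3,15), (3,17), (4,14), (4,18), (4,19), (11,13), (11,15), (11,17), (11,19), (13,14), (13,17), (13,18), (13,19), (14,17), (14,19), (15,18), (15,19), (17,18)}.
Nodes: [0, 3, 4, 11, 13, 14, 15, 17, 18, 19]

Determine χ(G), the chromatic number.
Clique number ω(G) = 3 (lower bound: χ ≥ ω).
Odd cycle [17, 13, 19, 15, 3] needs 3 colors (χ ≥ 3).
Vertex 11 is adjacent to every vertex of [3, 13, 15, 17, 19], which already need 3 colors among themselves, so 11 needs a new color (χ ≥ 4).
The coloring below uses 4 colors, so χ(G) = 4.
A valid 4-coloring: color 1: [4, 13, 15]; color 2: [3, 14, 18]; color 3: [0, 11]; color 4: [17, 19].

χ(G) = 4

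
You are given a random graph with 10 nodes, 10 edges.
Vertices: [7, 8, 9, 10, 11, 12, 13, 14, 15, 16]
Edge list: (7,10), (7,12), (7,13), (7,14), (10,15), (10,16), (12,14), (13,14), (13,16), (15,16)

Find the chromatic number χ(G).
χ(G) = 3

Clique number ω(G) = 3 (lower bound: χ ≥ ω).
The clique on [7, 12, 14] has size 3, forcing χ ≥ 3, and the coloring below uses 3 colors, so χ(G) = 3.
A valid 3-coloring: color 1: [7, 8, 9, 11, 16]; color 2: [12, 13, 15]; color 3: [10, 14].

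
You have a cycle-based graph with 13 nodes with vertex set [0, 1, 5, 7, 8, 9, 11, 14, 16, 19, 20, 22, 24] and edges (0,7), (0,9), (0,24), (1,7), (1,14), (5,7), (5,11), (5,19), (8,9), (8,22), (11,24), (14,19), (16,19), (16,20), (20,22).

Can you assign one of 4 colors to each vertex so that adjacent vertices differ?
A valid 4-coloring: color 1: [7, 9, 11, 19, 22]; color 2: [0, 5, 8, 14, 16]; color 3: [1, 20, 24].
(χ(G) = 3 ≤ 4.)

Yes, G is 4-colorable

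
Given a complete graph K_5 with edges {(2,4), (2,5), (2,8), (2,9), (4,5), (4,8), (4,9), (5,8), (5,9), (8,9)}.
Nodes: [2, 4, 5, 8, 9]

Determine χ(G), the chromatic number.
Clique number ω(G) = 5 (lower bound: χ ≥ ω).
The clique on [2, 4, 5, 8, 9] has size 5, forcing χ ≥ 5, and the coloring below uses 5 colors, so χ(G) = 5.
A valid 5-coloring: color 1: [5]; color 2: [8]; color 3: [4]; color 4: [9]; color 5: [2].

χ(G) = 5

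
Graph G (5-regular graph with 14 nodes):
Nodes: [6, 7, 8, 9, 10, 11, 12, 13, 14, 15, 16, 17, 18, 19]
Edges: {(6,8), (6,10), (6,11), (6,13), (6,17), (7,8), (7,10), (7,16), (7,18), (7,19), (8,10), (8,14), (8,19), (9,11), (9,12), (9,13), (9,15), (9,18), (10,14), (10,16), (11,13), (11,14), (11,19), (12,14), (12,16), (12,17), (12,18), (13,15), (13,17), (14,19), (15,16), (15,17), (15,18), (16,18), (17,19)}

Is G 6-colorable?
A valid 6-coloring: color 1: [7, 9, 14, 17]; color 2: [8, 11, 12, 15]; color 3: [6, 16, 19]; color 4: [10, 13, 18].
(χ(G) = 4 ≤ 6.)

Yes, G is 6-colorable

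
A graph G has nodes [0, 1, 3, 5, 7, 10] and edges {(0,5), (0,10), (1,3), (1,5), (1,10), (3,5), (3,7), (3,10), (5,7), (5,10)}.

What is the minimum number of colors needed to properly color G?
Clique number ω(G) = 4 (lower bound: χ ≥ ω).
The clique on [1, 3, 5, 10] has size 4, forcing χ ≥ 4, and the coloring below uses 4 colors, so χ(G) = 4.
A valid 4-coloring: color 1: [5]; color 2: [0, 3]; color 3: [7, 10]; color 4: [1].

χ(G) = 4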